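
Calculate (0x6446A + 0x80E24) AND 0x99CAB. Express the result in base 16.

0x8108A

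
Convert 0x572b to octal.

Expand each hex digit to 4 bits: 5=0101 7=0111 2=0010 b=1011.
Group the bits in threes: 101 011 100 101 011 → 53453.

0o53453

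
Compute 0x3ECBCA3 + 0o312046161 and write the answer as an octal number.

0x3ECBCA3 = 0o373136243 in octal.
Add column by column in base 8, right to left:
  3+1 = 4
  4+6 = 2 carry 1
  2+1+1 = 4
  6+6 = 4 carry 1
  3+4+1 = 0 carry 1
  1+0+1 = 2
  3+2 = 5
  7+1 = 0 carry 1
  3+3+1 = 7

0o705204424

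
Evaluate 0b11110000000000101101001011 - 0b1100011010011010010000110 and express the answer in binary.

0b10001100101101011011000101

Subtract column by column in base 2:
  1-0 → 1
  1-1 → 0
  0-1 → 1 (borrow)
  1-0-1 → 0
  0-0 → 0
  0-0 → 0
  1-0 → 1
  0-1 → 1 (borrow)
  1-0-1 → 0
  1-0 → 1
  0-1 → 1 (borrow)
  1-0-1 → 0
  0-1 → 1 (borrow)
  0-1-1 → 0 (borrow)
  0-0-1 → 1 (borrow)
  0-0-1 → 1 (borrow)
  0-1-1 → 0 (borrow)
  0-0-1 → 1 (borrow)
  0-1-1 → 0 (borrow)
  0-1-1 → 0 (borrow)
  0-0-1 → 1 (borrow)
  0-0-1 → 1 (borrow)
  1-0-1 → 0
  1-1 → 0
  1-1 → 0
  1-0 → 1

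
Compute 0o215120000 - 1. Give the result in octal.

0o215117777

The trailing 4 digits are 0, so subtracting 1 borrows through: they become 7 and the next digit up decrements.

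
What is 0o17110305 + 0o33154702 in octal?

Add column by column in base 8, right to left:
  5+2 = 7
  0+0 = 0
  3+7 = 2 carry 1
  0+4+1 = 5
  1+5 = 6
  1+1 = 2
  7+3 = 2 carry 1
  1+3+1 = 5

0o52265207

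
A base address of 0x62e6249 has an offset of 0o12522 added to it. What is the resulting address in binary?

0x62e6249 = 0b110001011100110001001001001 in binary.
0o12522 = 0b1010101010010 in binary.
Add column by column in base 2, right to left:
  1+0 = 1
  0+1 = 1
  0+0 = 0
  1+0 = 1
  0+1 = 1
  0+0 = 0
  1+1 = 0 carry 1
  0+0+1 = 1
  0+1 = 1
  1+0 = 1
  0+1 = 1
  0+0 = 0
  0+1 = 1
  1+0 = 1
  1+0 = 1
  0+0 = 0
  0+0 = 0
  1+0 = 1
  1+0 = 1
  1+0 = 1
  0+0 = 0
  1+0 = 1
  0+0 = 0
  0+0 = 0
  0+0 = 0
  1+0 = 1
  1+0 = 1

0b110001011100111011110011011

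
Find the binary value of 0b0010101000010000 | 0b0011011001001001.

OR bit by bit (1 where either bit is 1):
  0010101000010000
| 0011011001001001
= 0011111001011001

0b0011111001011001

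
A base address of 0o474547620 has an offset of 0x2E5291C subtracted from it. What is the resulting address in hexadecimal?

0x20DA674

0o474547620 = 0x4F2CF90 in hexadecimal.
Subtract column by column in base 16:
  0-C → 4 (borrow)
  9-1-1 → 7
  F-9 → 6
  C-2 → A
  2-5 → D (borrow)
  F-E-1 → 0
  4-2 → 2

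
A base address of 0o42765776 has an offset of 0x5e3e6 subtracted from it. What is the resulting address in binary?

0b100001100000100000011000

0o42765776 = 0b100010111110101111111110 in binary.
0x5e3e6 = 0b1011110001111100110 in binary.
Subtract column by column in base 2:
  0-0 → 0
  1-1 → 0
  1-1 → 0
  1-0 → 1
  1-0 → 1
  1-1 → 0
  1-1 → 0
  1-1 → 0
  1-1 → 0
  1-1 → 0
  0-0 → 0
  1-0 → 1
  0-0 → 0
  1-1 → 0
  1-1 → 0
  1-1 → 0
  1-1 → 0
  1-0 → 1
  0-1 → 1 (borrow)
  1-0-1 → 0
  0-0 → 0
  0-0 → 0
  0-0 → 0
  1-0 → 1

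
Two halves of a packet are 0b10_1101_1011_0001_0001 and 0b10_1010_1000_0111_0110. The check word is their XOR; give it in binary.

0b000111001101100111

XOR bit by bit (1 where the bits differ):
  101101101100010001
^ 101010100001110110
= 000111001101100111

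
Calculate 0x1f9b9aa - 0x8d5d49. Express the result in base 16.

0x16c5c61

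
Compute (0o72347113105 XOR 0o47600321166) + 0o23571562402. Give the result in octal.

0o61341014465

First 0o72347113105 XOR 0o47600321166 = 0o35547232063.
Add column by column in base 8, right to left:
  3+2 = 5
  6+0 = 6
  0+4 = 4
  2+2 = 4
  3+6 = 1 carry 1
  2+5+1 = 0 carry 1
  7+1+1 = 1 carry 1
  4+7+1 = 4 carry 1
  5+5+1 = 3 carry 1
  5+3+1 = 1 carry 1
  3+2+1 = 6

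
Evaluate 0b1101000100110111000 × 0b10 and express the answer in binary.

0b11010001001101110000

Multiply each base-2 digit by 2, carrying:
  0×2 = 0 → write 0
  0×2 = 0 → write 0
  0×2 = 0 → write 0
  1×2 = 2 → write 0 carry 1
  1×2+1 = 3 → write 1 carry 1
  1×2+1 = 3 → write 1 carry 1
  0×2+1 = 1 → write 1
  1×2 = 2 → write 0 carry 1
  1×2+1 = 3 → write 1 carry 1
  0×2+1 = 1 → write 1
  0×2 = 0 → write 0
  1×2 = 2 → write 0 carry 1
  0×2+1 = 1 → write 1
  0×2 = 0 → write 0
  0×2 = 0 → write 0
  1×2 = 2 → write 0 carry 1
  0×2+1 = 1 → write 1
  1×2 = 2 → write 0 carry 1
  1×2+1 = 3 → write 1 carry 1
  remaining carry: 1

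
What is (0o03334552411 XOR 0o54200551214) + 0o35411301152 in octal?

First 0o03334552411 XOR 0o54200551214 = 0o57134003605.
Add column by column in base 8, right to left:
  5+2 = 7
  0+5 = 5
  6+1 = 7
  3+1 = 4
  0+0 = 0
  0+3 = 3
  4+1 = 5
  3+1 = 4
  1+4 = 5
  7+5 = 4 carry 1
  5+3+1 = 1 carry 1
  final carry 1

0o114545304757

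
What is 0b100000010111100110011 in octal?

0o4027463

Group the bits in threes: 100 000 010 111 100 110 011 → 4027463.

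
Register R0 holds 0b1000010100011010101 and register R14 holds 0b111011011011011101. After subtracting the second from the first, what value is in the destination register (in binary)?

0b111000111111000

Subtract column by column in base 2:
  1-1 → 0
  0-0 → 0
  1-1 → 0
  0-1 → 1 (borrow)
  1-1-1 → 1 (borrow)
  0-0-1 → 1 (borrow)
  1-1-1 → 1 (borrow)
  1-1-1 → 1 (borrow)
  0-0-1 → 1 (borrow)
  0-1-1 → 0 (borrow)
  0-1-1 → 0 (borrow)
  1-0-1 → 0
  0-1 → 1 (borrow)
  1-1-1 → 1 (borrow)
  0-0-1 → 1 (borrow)
  0-1-1 → 0 (borrow)
  0-1-1 → 0 (borrow)
  0-1-1 → 0 (borrow)
  1-0-1 → 0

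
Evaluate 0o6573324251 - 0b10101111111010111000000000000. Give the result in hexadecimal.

0o6573324251 = 0x35EDA8A9 in hexadecimal.
0b10101111111010111000000000000 = 0x15FD7000 in hexadecimal.
Subtract column by column in base 16:
  9-0 → 9
  A-0 → A
  8-0 → 8
  A-7 → 3
  D-D → 0
  E-F → F (borrow)
  5-5-1 → F (borrow)
  3-1-1 → 1

0x1FF038A9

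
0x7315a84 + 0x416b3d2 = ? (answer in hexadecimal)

Add column by column in base 16, right to left:
  4+2 = 6
  8+d = 5 carry 1
  a+3+1 = e
  5+b = 0 carry 1
  1+6+1 = 8
  3+1 = 4
  7+4 = b

0xb480e56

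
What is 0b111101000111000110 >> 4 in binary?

Right shift by 4: drop the 4 least-significant bits.

0b11110100011100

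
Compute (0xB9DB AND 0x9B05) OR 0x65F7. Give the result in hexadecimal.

0xB9DB AND 0x9B05 = 0x9901.
Then OR with 0x65F7.

0xFDF7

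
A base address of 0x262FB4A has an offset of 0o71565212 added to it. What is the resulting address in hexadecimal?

0x349E5D4

0o71565212 = 0xE6EA8A in hexadecimal.
Add column by column in base 16, right to left:
  A+A = 4 carry 1
  4+8+1 = D
  B+A = 5 carry 1
  F+E+1 = E carry 1
  2+6+1 = 9
  6+E = 4 carry 1
  2+0+1 = 3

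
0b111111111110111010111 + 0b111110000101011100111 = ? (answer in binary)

Add column by column in base 2, right to left:
  1+1 = 0 carry 1
  1+1+1 = 1 carry 1
  1+1+1 = 1 carry 1
  0+0+1 = 1
  1+0 = 1
  0+1 = 1
  1+1 = 0 carry 1
  1+1+1 = 1 carry 1
  1+0+1 = 0 carry 1
  0+1+1 = 0 carry 1
  1+0+1 = 0 carry 1
  1+1+1 = 1 carry 1
  1+0+1 = 0 carry 1
  1+0+1 = 0 carry 1
  1+0+1 = 0 carry 1
  1+0+1 = 0 carry 1
  1+1+1 = 1 carry 1
  1+1+1 = 1 carry 1
  1+1+1 = 1 carry 1
  1+1+1 = 1 carry 1
  1+1+1 = 1 carry 1
  final carry 1

0b1111110000100010111110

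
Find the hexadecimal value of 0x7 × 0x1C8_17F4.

0xC78A7AC

Multiply each base-16 digit by 7, carrying:
  4×7 = 28 → write C carry 1
  F×7+1 = 106 → write A carry 6
  7×7+6 = 55 → write 7 carry 3
  1×7+3 = 10 → write A
  8×7 = 56 → write 8 carry 3
  C×7+3 = 87 → write 7 carry 5
  1×7+5 = 12 → write C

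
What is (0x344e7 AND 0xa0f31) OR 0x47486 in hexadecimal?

0x344e7 AND 0xa0f31 = 0x20421.
Then OR with 0x47486.

0x674a7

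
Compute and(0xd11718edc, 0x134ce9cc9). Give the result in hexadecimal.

AND each hex digit independently (no carries):
  d&1=1, 1&3=1, 1&4=0, 7&c=4, 1&e=0, 8&9=8, e&c=c, d&c=c, c&9=8

0x110408cc8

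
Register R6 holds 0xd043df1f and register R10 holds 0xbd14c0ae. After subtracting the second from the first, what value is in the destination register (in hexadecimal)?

Subtract column by column in base 16:
  f-e → 1
  1-a → 7 (borrow)
  f-0-1 → e
  d-c → 1
  3-4 → f (borrow)
  4-1-1 → 2
  0-d → 3 (borrow)
  d-b-1 → 1

0x132f1e71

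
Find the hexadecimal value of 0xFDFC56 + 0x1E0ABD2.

Add column by column in base 16, right to left:
  6+2 = 8
  5+D = 2 carry 1
  C+B+1 = 8 carry 1
  F+A+1 = A carry 1
  D+0+1 = E
  F+E = D carry 1
  0+1+1 = 2

0x2DEA828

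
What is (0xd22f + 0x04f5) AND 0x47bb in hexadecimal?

0x4720

Add column by column in base 16, right to left:
  f+5 = 4 carry 1
  2+f+1 = 2 carry 1
  2+4+1 = 7
  d+0 = d
Sum = 0xd724; now AND with 0x47bb:
  d&4=4, 7&7=7, 2&b=2, 4&b=0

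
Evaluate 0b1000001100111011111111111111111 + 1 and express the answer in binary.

0b1000001100111100000000000000000

The trailing 17 digits are 1 (max in base 2), so adding 1 cascades: they roll to 0 and the next digit up increments.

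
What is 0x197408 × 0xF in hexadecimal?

0x17DCC78

Multiply each base-16 digit by 15, carrying:
  8×15 = 120 → write 8 carry 7
  0×15+7 = 7 → write 7
  4×15 = 60 → write C carry 3
  7×15+3 = 108 → write C carry 6
  9×15+6 = 141 → write D carry 8
  1×15+8 = 23 → write 7 carry 1
  remaining carry: 1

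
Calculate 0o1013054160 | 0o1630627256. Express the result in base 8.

OR each oct digit independently (no carries):
  1|1=1, 0|6=6, 1|3=3, 3|0=3, 0|6=6, 5|2=7, 4|7=7, 1|2=3, 6|5=7, 0|6=6

0o1633677376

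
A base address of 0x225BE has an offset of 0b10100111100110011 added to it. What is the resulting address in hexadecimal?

0b10100111100110011 = 0x14F33 in hexadecimal.
Add column by column in base 16, right to left:
  E+3 = 1 carry 1
  B+3+1 = F
  5+F = 4 carry 1
  2+4+1 = 7
  2+1 = 3

0x374F1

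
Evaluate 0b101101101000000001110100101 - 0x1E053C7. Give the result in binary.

0x1E053C7 = 0b1111000000101001111000111 in binary.
Subtract column by column in base 2:
  1-1 → 0
  0-1 → 1 (borrow)
  1-1-1 → 1 (borrow)
  0-0-1 → 1 (borrow)
  0-0-1 → 1 (borrow)
  1-0-1 → 0
  0-1 → 1 (borrow)
  1-1-1 → 1 (borrow)
  1-1-1 → 1 (borrow)
  1-1-1 → 1 (borrow)
  0-0-1 → 1 (borrow)
  0-0-1 → 1 (borrow)
  0-1-1 → 0 (borrow)
  0-0-1 → 1 (borrow)
  0-1-1 → 0 (borrow)
  0-0-1 → 1 (borrow)
  0-0-1 → 1 (borrow)
  0-0-1 → 1 (borrow)
  1-0-1 → 0
  0-0 → 0
  1-0 → 1
  1-1 → 0
  0-1 → 1 (borrow)
  1-1-1 → 1 (borrow)
  1-1-1 → 1 (borrow)
  0-0-1 → 1 (borrow)
  1-0-1 → 0

0b11110100111010111111011110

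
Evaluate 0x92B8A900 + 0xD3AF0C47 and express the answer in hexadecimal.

0x16667B547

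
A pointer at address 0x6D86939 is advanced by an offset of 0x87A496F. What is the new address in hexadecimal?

Add column by column in base 16, right to left:
  9+F = 8 carry 1
  3+6+1 = A
  9+9 = 2 carry 1
  6+4+1 = B
  8+A = 2 carry 1
  D+7+1 = 5 carry 1
  6+8+1 = F

0xF52B2A8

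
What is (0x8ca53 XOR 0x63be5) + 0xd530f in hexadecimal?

First 0x8ca53 XOR 0x63be5 = 0xef1b6.
Add column by column in base 16, right to left:
  6+f = 5 carry 1
  b+0+1 = c
  1+3 = 4
  f+5 = 4 carry 1
  e+d+1 = c carry 1
  final carry 1

0x1c44c5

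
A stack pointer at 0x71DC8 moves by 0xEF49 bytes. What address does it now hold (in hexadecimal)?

Add column by column in base 16, right to left:
  8+9 = 1 carry 1
  C+4+1 = 1 carry 1
  D+F+1 = D carry 1
  1+E+1 = 0 carry 1
  7+0+1 = 8

0x80D11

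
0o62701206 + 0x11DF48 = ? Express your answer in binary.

0b110111010110000111001110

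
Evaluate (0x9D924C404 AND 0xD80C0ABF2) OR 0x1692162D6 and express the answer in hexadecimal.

0x9D924C404 AND 0xD80C0ABF2 = 0x980008000.
Then OR with 0x1692162D6.

0x9E921E2D6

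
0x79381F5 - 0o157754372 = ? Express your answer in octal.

0o564724373

0x79381F5 = 0o744700765 in octal.
Subtract column by column in base 8:
  5-2 → 3
  6-7 → 7 (borrow)
  7-3-1 → 3
  0-4 → 4 (borrow)
  0-5-1 → 2 (borrow)
  7-7-1 → 7 (borrow)
  4-7-1 → 4 (borrow)
  4-5-1 → 6 (borrow)
  7-1-1 → 5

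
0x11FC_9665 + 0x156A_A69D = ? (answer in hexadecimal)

Add column by column in base 16, right to left:
  5+D = 2 carry 1
  6+9+1 = 0 carry 1
  6+6+1 = D
  9+A = 3 carry 1
  C+A+1 = 7 carry 1
  F+6+1 = 6 carry 1
  1+5+1 = 7
  1+1 = 2

0x27673D02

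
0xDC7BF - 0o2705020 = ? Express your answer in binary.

0xDC7BF = 0b11011100011110111111 in binary.
0o2705020 = 0b10111000101000010000 in binary.
Subtract column by column in base 2:
  1-0 → 1
  1-0 → 1
  1-0 → 1
  1-0 → 1
  1-1 → 0
  1-0 → 1
  0-0 → 0
  1-0 → 1
  1-0 → 1
  1-1 → 0
  1-0 → 1
  0-1 → 1 (borrow)
  0-0-1 → 1 (borrow)
  0-0-1 → 1 (borrow)
  1-0-1 → 0
  1-1 → 0
  1-1 → 0
  0-1 → 1 (borrow)
  1-0-1 → 0
  1-1 → 0

0b100011110110101111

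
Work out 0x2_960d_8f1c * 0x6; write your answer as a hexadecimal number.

Multiply each base-16 digit by 6, carrying:
  c×6 = 72 → write 8 carry 4
  1×6+4 = 10 → write a
  f×6 = 90 → write a carry 5
  8×6+5 = 53 → write 5 carry 3
  d×6+3 = 81 → write 1 carry 5
  0×6+5 = 5 → write 5
  6×6 = 36 → write 4 carry 2
  9×6+2 = 56 → write 8 carry 3
  2×6+3 = 15 → write f

0xf84515aa8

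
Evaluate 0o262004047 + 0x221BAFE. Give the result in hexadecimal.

0x4E9C325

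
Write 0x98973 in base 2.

Expand each hex digit to 4 bits: 9=1001 8=1000 9=1001 7=0111 3=0011.

0b10011000100101110011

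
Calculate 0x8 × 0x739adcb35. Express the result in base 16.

0x39cd6e59a8

Multiply each base-16 digit by 8, carrying:
  5×8 = 40 → write 8 carry 2
  3×8+2 = 26 → write a carry 1
  b×8+1 = 89 → write 9 carry 5
  c×8+5 = 101 → write 5 carry 6
  d×8+6 = 110 → write e carry 6
  a×8+6 = 86 → write 6 carry 5
  9×8+5 = 77 → write d carry 4
  3×8+4 = 28 → write c carry 1
  7×8+1 = 57 → write 9 carry 3
  remaining carry: 3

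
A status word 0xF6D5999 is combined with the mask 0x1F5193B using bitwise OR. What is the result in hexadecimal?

OR each hex digit independently (no carries):
  F|1=F, 6|F=F, D|5=D, 5|1=5, 9|9=9, 9|3=B, 9|B=B

0xFFD59BB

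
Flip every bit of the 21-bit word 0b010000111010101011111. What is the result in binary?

0b101111000101010100000

Invert each bit: 010000111010101011111 → 101111000101010100000.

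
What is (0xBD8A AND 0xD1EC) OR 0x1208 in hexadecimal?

0x9388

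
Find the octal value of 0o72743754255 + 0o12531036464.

0o105475012741

Add column by column in base 8, right to left:
  5+4 = 1 carry 1
  5+6+1 = 4 carry 1
  2+4+1 = 7
  4+6 = 2 carry 1
  5+3+1 = 1 carry 1
  7+0+1 = 0 carry 1
  3+1+1 = 5
  4+3 = 7
  7+5 = 4 carry 1
  2+2+1 = 5
  7+1 = 0 carry 1
  final carry 1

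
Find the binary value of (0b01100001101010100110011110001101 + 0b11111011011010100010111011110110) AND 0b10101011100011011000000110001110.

0b1001000001001000000010000010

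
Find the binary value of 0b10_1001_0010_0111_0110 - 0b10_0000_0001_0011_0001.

0b1001000101000101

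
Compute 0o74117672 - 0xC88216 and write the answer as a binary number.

0b1010000001110110100100

0o74117672 = 0b111100001001111110111010 in binary.
0xC88216 = 0b110010001000001000010110 in binary.
Subtract column by column in base 2:
  0-0 → 0
  1-1 → 0
  0-1 → 1 (borrow)
  1-0-1 → 0
  1-1 → 0
  1-0 → 1
  0-0 → 0
  1-0 → 1
  1-0 → 1
  1-1 → 0
  1-0 → 1
  1-0 → 1
  1-0 → 1
  0-0 → 0
  0-0 → 0
  1-1 → 0
  0-0 → 0
  0-0 → 0
  0-0 → 0
  0-1 → 1 (borrow)
  1-0-1 → 0
  1-0 → 1
  1-1 → 0
  1-1 → 0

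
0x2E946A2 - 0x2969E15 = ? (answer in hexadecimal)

0x52A88D

Subtract column by column in base 16:
  2-5 → D (borrow)
  A-1-1 → 8
  6-E → 8 (borrow)
  4-9-1 → A (borrow)
  9-6-1 → 2
  E-9 → 5
  2-2 → 0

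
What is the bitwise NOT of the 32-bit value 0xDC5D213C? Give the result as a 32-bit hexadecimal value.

Each hex digit d becomes F−d:
  D→2, C→3, 5→A, D→2, 2→D, 1→E, 3→C, C→3

0x23A2DEC3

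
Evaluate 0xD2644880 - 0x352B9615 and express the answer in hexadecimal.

Subtract column by column in base 16:
  0-5 → B (borrow)
  8-1-1 → 6
  8-6 → 2
  4-9 → B (borrow)
  4-B-1 → 8 (borrow)
  6-2-1 → 3
  2-5 → D (borrow)
  D-3-1 → 9

0x9D38B26B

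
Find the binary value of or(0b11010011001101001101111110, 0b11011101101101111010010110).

OR bit by bit (1 where either bit is 1):
  11010011001101001101111110
| 11011101101101111010010110
= 11011111101101111111111110

0b11011111101101111111111110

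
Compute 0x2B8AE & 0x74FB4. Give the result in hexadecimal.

AND each hex digit independently (no carries):
  2&7=2, B&4=0, 8&F=8, A&B=A, E&4=4

0x208A4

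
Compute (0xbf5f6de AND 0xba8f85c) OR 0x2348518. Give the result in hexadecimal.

0xbb4f55c

0xbf5f6de AND 0xba8f85c = 0xba0f05c.
Then OR with 0x2348518.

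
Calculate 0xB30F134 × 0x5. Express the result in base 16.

0x37F4B604

Multiply each base-16 digit by 5, carrying:
  4×5 = 20 → write 4 carry 1
  3×5+1 = 16 → write 0 carry 1
  1×5+1 = 6 → write 6
  F×5 = 75 → write B carry 4
  0×5+4 = 4 → write 4
  3×5 = 15 → write F
  B×5 = 55 → write 7 carry 3
  remaining carry: 3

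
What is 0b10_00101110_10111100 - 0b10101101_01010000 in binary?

Subtract column by column in base 2:
  0-0 → 0
  0-0 → 0
  1-0 → 1
  1-0 → 1
  1-1 → 0
  1-0 → 1
  0-1 → 1 (borrow)
  1-0-1 → 0
  0-1 → 1 (borrow)
  1-0-1 → 0
  1-1 → 0
  1-1 → 0
  0-0 → 0
  1-1 → 0
  0-0 → 0
  0-1 → 1 (borrow)
  0-0-1 → 1 (borrow)
  1-0-1 → 0

0b11000000101101100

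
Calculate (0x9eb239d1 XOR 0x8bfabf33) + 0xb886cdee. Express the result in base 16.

0xcdcf54d0

First 0x9eb239d1 XOR 0x8bfabf33 = 0x154886e2.
Add column by column in base 16, right to left:
  2+e = 0 carry 1
  e+e+1 = d carry 1
  6+d+1 = 4 carry 1
  8+c+1 = 5 carry 1
  8+6+1 = f
  4+8 = c
  5+8 = d
  1+b = c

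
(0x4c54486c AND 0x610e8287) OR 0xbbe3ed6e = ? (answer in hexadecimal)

0x4c54486c AND 0x610e8287 = 0x40040004.
Then OR with 0xbbe3ed6e.

0xfbe7ed6e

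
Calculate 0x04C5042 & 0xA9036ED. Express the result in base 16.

0x0001040

AND each hex digit independently (no carries):
  0&A=0, 4&9=0, C&0=0, 5&3=1, 0&6=0, 4&E=4, 2&D=0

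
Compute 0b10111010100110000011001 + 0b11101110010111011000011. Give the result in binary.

Add column by column in base 2, right to left:
  1+1 = 0 carry 1
  0+1+1 = 0 carry 1
  0+0+1 = 1
  1+0 = 1
  1+0 = 1
  0+0 = 0
  0+1 = 1
  0+1 = 1
  0+0 = 0
  0+1 = 1
  1+1 = 0 carry 1
  1+1+1 = 1 carry 1
  0+0+1 = 1
  0+1 = 1
  1+0 = 1
  0+0 = 0
  1+1 = 0 carry 1
  0+1+1 = 0 carry 1
  1+1+1 = 1 carry 1
  1+0+1 = 0 carry 1
  1+1+1 = 1 carry 1
  0+1+1 = 0 carry 1
  1+1+1 = 1 carry 1
  final carry 1

0b110101000111101011011100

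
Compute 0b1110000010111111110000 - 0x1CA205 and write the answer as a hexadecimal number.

0b1110000010111111110000 = 0x382FF0 in hexadecimal.
Subtract column by column in base 16:
  0-5 → B (borrow)
  F-0-1 → E
  F-2 → D
  2-A → 8 (borrow)
  8-C-1 → B (borrow)
  3-1-1 → 1

0x1B8DEB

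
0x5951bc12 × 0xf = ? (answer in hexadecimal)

0x53bca050e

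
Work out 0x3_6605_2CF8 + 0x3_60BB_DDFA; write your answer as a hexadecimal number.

0x6C6C10AF2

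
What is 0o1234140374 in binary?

0b1010011100001100000011111100

Each octal digit is 3 bits: 1=001 2=010 3=011 4=100 1=001 4=100 0=000 3=011 7=111 4=100.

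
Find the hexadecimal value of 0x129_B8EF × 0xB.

0xCCAF245

Multiply each base-16 digit by 11, carrying:
  F×11 = 165 → write 5 carry 10
  E×11+10 = 164 → write 4 carry 10
  8×11+10 = 98 → write 2 carry 6
  B×11+6 = 127 → write F carry 7
  9×11+7 = 106 → write A carry 6
  2×11+6 = 28 → write C carry 1
  1×11+1 = 12 → write C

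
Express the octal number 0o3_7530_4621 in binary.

Each octal digit is 3 bits: 3=011 7=111 5=101 3=011 0=000 4=100 6=110 2=010 1=001.

0b11111101011000100110010001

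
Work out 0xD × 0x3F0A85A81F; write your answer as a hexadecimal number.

Multiply each base-16 digit by 13, carrying:
  F×13 = 195 → write 3 carry 12
  1×13+12 = 25 → write 9 carry 1
  8×13+1 = 105 → write 9 carry 6
  A×13+6 = 136 → write 8 carry 8
  5×13+8 = 73 → write 9 carry 4
  8×13+4 = 108 → write C carry 6
  A×13+6 = 136 → write 8 carry 8
  0×13+8 = 8 → write 8
  F×13 = 195 → write 3 carry 12
  3×13+12 = 51 → write 3 carry 3
  remaining carry: 3

0x33388C98993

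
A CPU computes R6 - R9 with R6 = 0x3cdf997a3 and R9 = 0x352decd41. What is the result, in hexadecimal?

Subtract column by column in base 16:
  3-1 → 2
  a-4 → 6
  7-d → a (borrow)
  9-c-1 → c (borrow)
  9-e-1 → a (borrow)
  f-d-1 → 1
  d-2 → b
  c-5 → 7
  3-3 → 0

0x7b1aca62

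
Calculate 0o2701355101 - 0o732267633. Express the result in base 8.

Subtract column by column in base 8:
  1-3 → 6 (borrow)
  0-3-1 → 4 (borrow)
  1-6-1 → 2 (borrow)
  5-7-1 → 5 (borrow)
  5-6-1 → 6 (borrow)
  3-2-1 → 0
  1-2 → 7 (borrow)
  0-3-1 → 4 (borrow)
  7-7-1 → 7 (borrow)
  2-0-1 → 1

0o1747065246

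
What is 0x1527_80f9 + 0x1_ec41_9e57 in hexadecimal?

0x201691f50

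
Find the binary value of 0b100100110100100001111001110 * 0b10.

0b1001001101001000011110011100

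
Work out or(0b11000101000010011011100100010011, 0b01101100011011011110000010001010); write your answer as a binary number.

0b11101101011011011111100110011011

OR bit by bit (1 where either bit is 1):
  11000101000010011011100100010011
| 01101100011011011110000010001010
= 11101101011011011111100110011011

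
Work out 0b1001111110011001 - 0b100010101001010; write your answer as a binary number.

0b101101001001111

Subtract column by column in base 2:
  1-0 → 1
  0-1 → 1 (borrow)
  0-0-1 → 1 (borrow)
  1-1-1 → 1 (borrow)
  1-0-1 → 0
  0-0 → 0
  0-1 → 1 (borrow)
  1-0-1 → 0
  1-1 → 0
  1-0 → 1
  1-1 → 0
  1-0 → 1
  1-0 → 1
  0-0 → 0
  0-1 → 1 (borrow)
  1-0-1 → 0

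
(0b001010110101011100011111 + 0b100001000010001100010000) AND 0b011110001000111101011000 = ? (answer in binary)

0b1010000000101000001000

Add column by column in base 2, right to left:
  1+0 = 1
  1+0 = 1
  1+0 = 1
  1+0 = 1
  1+1 = 0 carry 1
  0+0+1 = 1
  0+0 = 0
  0+0 = 0
  1+1 = 0 carry 1
  1+1+1 = 1 carry 1
  1+0+1 = 0 carry 1
  0+0+1 = 1
  1+0 = 1
  0+1 = 1
  1+0 = 1
  0+0 = 0
  1+0 = 1
  1+0 = 1
  0+1 = 1
  1+0 = 1
  0+0 = 0
  1+0 = 1
  0+0 = 0
  0+1 = 1
Sum = 0b101011110111101000101111; now AND with 0b011110001000111101011000:
  101011110111101000101111
& 011110001000111101011000
= 001010000000101000001000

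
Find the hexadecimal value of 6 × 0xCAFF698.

0x4C1FC790

Multiply each base-16 digit by 6, carrying:
  8×6 = 48 → write 0 carry 3
  9×6+3 = 57 → write 9 carry 3
  6×6+3 = 39 → write 7 carry 2
  F×6+2 = 92 → write C carry 5
  F×6+5 = 95 → write F carry 5
  A×6+5 = 65 → write 1 carry 4
  C×6+4 = 76 → write C carry 4
  remaining carry: 4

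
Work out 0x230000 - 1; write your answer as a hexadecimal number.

0x22ffff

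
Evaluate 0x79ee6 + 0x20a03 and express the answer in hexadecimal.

0x9a8e9

Add column by column in base 16, right to left:
  6+3 = 9
  e+0 = e
  e+a = 8 carry 1
  9+0+1 = a
  7+2 = 9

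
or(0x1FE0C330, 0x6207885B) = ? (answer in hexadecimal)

0x7FE7CB7B

OR each hex digit independently (no carries):
  1|6=7, F|2=F, E|0=E, 0|7=7, C|8=C, 3|8=B, 3|5=7, 0|B=B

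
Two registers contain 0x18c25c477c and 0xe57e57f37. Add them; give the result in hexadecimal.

0x271a41c6b3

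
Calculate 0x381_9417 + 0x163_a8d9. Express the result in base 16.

Add column by column in base 16, right to left:
  7+9 = 0 carry 1
  1+d+1 = f
  4+8 = c
  9+a = 3 carry 1
  1+3+1 = 5
  8+6 = e
  3+1 = 4

0x4e53cf0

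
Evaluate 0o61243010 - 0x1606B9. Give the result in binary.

0o61243010 = 0b110001010100011000001000 in binary.
0x1606B9 = 0b101100000011010111001 in binary.
Subtract column by column in base 2:
  0-1 → 1 (borrow)
  0-0-1 → 1 (borrow)
  0-0-1 → 1 (borrow)
  1-1-1 → 1 (borrow)
  0-1-1 → 0 (borrow)
  0-1-1 → 0 (borrow)
  0-0-1 → 1 (borrow)
  0-1-1 → 0 (borrow)
  0-0-1 → 1 (borrow)
  1-1-1 → 1 (borrow)
  1-1-1 → 1 (borrow)
  0-0-1 → 1 (borrow)
  0-0-1 → 1 (borrow)
  0-0-1 → 1 (borrow)
  1-0-1 → 0
  0-0 → 0
  1-0 → 1
  0-1 → 1 (borrow)
  1-1-1 → 1 (borrow)
  0-0-1 → 1 (borrow)
  0-1-1 → 0 (borrow)
  0-0-1 → 1 (borrow)
  1-0-1 → 0
  1-0 → 1

0b101011110011111101001111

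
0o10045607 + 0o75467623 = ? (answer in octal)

Add column by column in base 8, right to left:
  7+3 = 2 carry 1
  0+2+1 = 3
  6+6 = 4 carry 1
  5+7+1 = 5 carry 1
  4+6+1 = 3 carry 1
  0+4+1 = 5
  0+5 = 5
  1+7 = 0 carry 1
  final carry 1

0o105535432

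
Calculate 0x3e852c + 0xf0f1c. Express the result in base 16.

Add column by column in base 16, right to left:
  c+c = 8 carry 1
  2+1+1 = 4
  5+f = 4 carry 1
  8+0+1 = 9
  e+f = d carry 1
  3+0+1 = 4

0x4d9448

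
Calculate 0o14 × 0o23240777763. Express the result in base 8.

0o347613777544

Multiply each base-8 digit by 12, carrying:
  3×12 = 36 → write 4 carry 4
  6×12+4 = 76 → write 4 carry 9
  7×12+9 = 93 → write 5 carry 11
  7×12+11 = 95 → write 7 carry 11
  7×12+11 = 95 → write 7 carry 11
  7×12+11 = 95 → write 7 carry 11
  0×12+11 = 11 → write 3 carry 1
  4×12+1 = 49 → write 1 carry 6
  2×12+6 = 30 → write 6 carry 3
  3×12+3 = 39 → write 7 carry 4
  2×12+4 = 28 → write 4 carry 3
  remaining carry: 3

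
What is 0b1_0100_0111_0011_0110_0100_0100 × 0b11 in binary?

0b11110101011010001011001100

Multiply each base-2 digit by 3, carrying:
  0×3 = 0 → write 0
  0×3 = 0 → write 0
  1×3 = 3 → write 1 carry 1
  0×3+1 = 1 → write 1
  0×3 = 0 → write 0
  0×3 = 0 → write 0
  1×3 = 3 → write 1 carry 1
  0×3+1 = 1 → write 1
  0×3 = 0 → write 0
  1×3 = 3 → write 1 carry 1
  1×3+1 = 4 → write 0 carry 2
  0×3+2 = 2 → write 0 carry 1
  1×3+1 = 4 → write 0 carry 2
  1×3+2 = 5 → write 1 carry 2
  0×3+2 = 2 → write 0 carry 1
  0×3+1 = 1 → write 1
  1×3 = 3 → write 1 carry 1
  1×3+1 = 4 → write 0 carry 2
  1×3+2 = 5 → write 1 carry 2
  0×3+2 = 2 → write 0 carry 1
  0×3+1 = 1 → write 1
  0×3 = 0 → write 0
  1×3 = 3 → write 1 carry 1
  0×3+1 = 1 → write 1
  1×3 = 3 → write 1 carry 1
  remaining carry: 1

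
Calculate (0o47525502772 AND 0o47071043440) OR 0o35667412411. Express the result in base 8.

0o47525502772 AND 0o47071043440 = 0o47021002440.
Then OR with 0o35667412411.

0o77667412451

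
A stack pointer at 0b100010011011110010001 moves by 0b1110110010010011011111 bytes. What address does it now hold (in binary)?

0b10011000101110001110000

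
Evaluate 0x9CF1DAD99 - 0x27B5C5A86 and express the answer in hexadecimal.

0x753C15313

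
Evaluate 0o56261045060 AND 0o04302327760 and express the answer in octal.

0o04200005060

AND each oct digit independently (no carries):
  5&0=0, 6&4=4, 2&3=2, 6&0=0, 1&2=0, 0&3=0, 4&2=0, 5&7=5, 0&7=0, 6&6=6, 0&0=0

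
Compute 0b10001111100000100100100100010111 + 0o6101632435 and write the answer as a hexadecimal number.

0xC0897E34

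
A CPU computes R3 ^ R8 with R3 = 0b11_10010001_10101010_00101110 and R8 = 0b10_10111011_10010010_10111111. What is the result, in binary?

XOR bit by bit (1 where the bits differ):
  11100100011010101000101110
^ 10101110111001001010111111
= 01001010100011100010010001

0b01001010100011100010010001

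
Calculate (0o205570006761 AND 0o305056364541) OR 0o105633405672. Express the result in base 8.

0o205570006761 AND 0o305056364541 = 0o205050004541.
Then OR with 0o105633405672.

0o305673405773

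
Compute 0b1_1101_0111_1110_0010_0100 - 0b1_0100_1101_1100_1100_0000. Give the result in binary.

0b10001010000101100100

Subtract column by column in base 2:
  0-0 → 0
  0-0 → 0
  1-0 → 1
  0-0 → 0
  0-0 → 0
  1-0 → 1
  0-1 → 1 (borrow)
  0-1-1 → 0 (borrow)
  0-0-1 → 1 (borrow)
  1-0-1 → 0
  1-1 → 0
  1-1 → 0
  1-1 → 0
  1-0 → 1
  1-1 → 0
  0-1 → 1 (borrow)
  1-0-1 → 0
  0-0 → 0
  1-1 → 0
  1-0 → 1
  1-1 → 0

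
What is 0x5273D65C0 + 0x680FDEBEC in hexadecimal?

0xBA83B51AC

Add column by column in base 16, right to left:
  0+C = C
  C+E = A carry 1
  5+B+1 = 1 carry 1
  6+E+1 = 5 carry 1
  D+D+1 = B carry 1
  3+F+1 = 3 carry 1
  7+0+1 = 8
  2+8 = A
  5+6 = B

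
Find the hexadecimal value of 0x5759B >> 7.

0xAEB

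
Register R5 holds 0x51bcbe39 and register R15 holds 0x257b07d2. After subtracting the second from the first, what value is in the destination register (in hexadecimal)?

Subtract column by column in base 16:
  9-2 → 7
  3-d → 6 (borrow)
  e-7-1 → 6
  b-0 → b
  c-b → 1
  b-7 → 4
  1-5 → c (borrow)
  5-2-1 → 2

0x2c41b667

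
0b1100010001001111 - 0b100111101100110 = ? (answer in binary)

0b111010011101001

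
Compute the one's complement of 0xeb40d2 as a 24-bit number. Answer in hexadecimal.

Each hex digit d becomes f−d:
  e→1, b→4, 4→b, 0→f, d→2, 2→d

0x14bf2d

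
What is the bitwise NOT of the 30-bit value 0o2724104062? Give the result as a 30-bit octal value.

Each oct digit d becomes 7−d:
  2→5, 7→0, 2→5, 4→3, 1→6, 0→7, 4→3, 0→7, 6→1, 2→5

0o5053673715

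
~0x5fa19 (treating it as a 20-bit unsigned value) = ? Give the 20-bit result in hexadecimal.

Each hex digit d becomes f−d:
  5→a, f→0, a→5, 1→e, 9→6

0xa05e6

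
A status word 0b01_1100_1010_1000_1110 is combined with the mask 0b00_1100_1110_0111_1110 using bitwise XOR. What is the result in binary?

0b010000010011110000

XOR bit by bit (1 where the bits differ):
  011100101010001110
^ 001100111001111110
= 010000010011110000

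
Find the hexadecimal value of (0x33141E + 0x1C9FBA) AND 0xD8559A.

0x481198

Add column by column in base 16, right to left:
  E+A = 8 carry 1
  1+B+1 = D
  4+F = 3 carry 1
  1+9+1 = B
  3+C = F
  3+1 = 4
Sum = 0x4FB3D8; now AND with 0xD8559A:
  4&D=4, F&8=8, B&5=1, 3&5=1, D&9=9, 8&A=8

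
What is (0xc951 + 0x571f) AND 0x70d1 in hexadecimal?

0x2050

Add column by column in base 16, right to left:
  1+f = 0 carry 1
  5+1+1 = 7
  9+7 = 0 carry 1
  c+5+1 = 2 carry 1
  final carry 1
Sum = 0x12070; now AND with 0x70d1:
  1&0=0, 2&7=2, 0&0=0, 7&d=5, 0&1=0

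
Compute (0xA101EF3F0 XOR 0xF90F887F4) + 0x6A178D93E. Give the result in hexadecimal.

0xC225F4D42

First 0xA101EF3F0 XOR 0xF90F887F4 = 0x580E67404.
Add column by column in base 16, right to left:
  4+E = 2 carry 1
  0+3+1 = 4
  4+9 = D
  7+D = 4 carry 1
  6+8+1 = F
  E+7 = 5 carry 1
  0+1+1 = 2
  8+A = 2 carry 1
  5+6+1 = C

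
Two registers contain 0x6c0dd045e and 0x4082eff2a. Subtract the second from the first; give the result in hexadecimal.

Subtract column by column in base 16:
  e-a → 4
  5-2 → 3
  4-f → 5 (borrow)
  0-f-1 → 0 (borrow)
  d-e-1 → e (borrow)
  d-2-1 → a
  0-8 → 8 (borrow)
  c-0-1 → b
  6-4 → 2

0x2b8ae0534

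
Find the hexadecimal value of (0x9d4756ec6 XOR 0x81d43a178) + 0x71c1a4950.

0x8e551190e

First 0x9d4756ec6 XOR 0x81d43a178 = 0x1c936cfbe.
Add column by column in base 16, right to left:
  e+0 = e
  b+5 = 0 carry 1
  f+9+1 = 9 carry 1
  c+4+1 = 1 carry 1
  6+a+1 = 1 carry 1
  3+1+1 = 5
  9+c = 5 carry 1
  c+1+1 = e
  1+7 = 8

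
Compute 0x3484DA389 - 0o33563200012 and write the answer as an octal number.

0o115240121577

0x3484DA389 = 0o151023321611 in octal.
Subtract column by column in base 8:
  1-2 → 7 (borrow)
  1-1-1 → 7 (borrow)
  6-0-1 → 5
  1-0 → 1
  2-0 → 2
  3-2 → 1
  3-3 → 0
  2-6 → 4 (borrow)
  0-5-1 → 2 (borrow)
  1-3-1 → 5 (borrow)
  5-3-1 → 1
  1-0 → 1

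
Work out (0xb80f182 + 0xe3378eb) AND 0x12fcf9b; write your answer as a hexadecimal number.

Add column by column in base 16, right to left:
  2+b = d
  8+e = 6 carry 1
  1+8+1 = a
  f+7 = 6 carry 1
  0+3+1 = 4
  8+3 = b
  b+e = 9 carry 1
  final carry 1
Sum = 0x19b46a6d; now AND with 0x12fcf9b:
  1&0=0, 9&1=1, b&2=2, 4&f=4, 6&c=4, a&f=a, 6&9=0, d&b=9

0x1244a09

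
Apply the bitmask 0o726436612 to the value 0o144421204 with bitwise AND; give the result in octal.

0o104420200

AND each oct digit independently (no carries):
  1&7=1, 4&2=0, 4&6=4, 4&4=4, 2&3=2, 1&6=0, 2&6=2, 0&1=0, 4&2=0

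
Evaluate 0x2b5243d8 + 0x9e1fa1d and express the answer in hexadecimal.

0x35343df5

Add column by column in base 16, right to left:
  8+d = 5 carry 1
  d+1+1 = f
  3+a = d
  4+f = 3 carry 1
  2+1+1 = 4
  5+e = 3 carry 1
  b+9+1 = 5 carry 1
  2+0+1 = 3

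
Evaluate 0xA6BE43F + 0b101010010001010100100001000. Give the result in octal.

0xA6BE43F = 0o1232762077 in octal.
0b101010010001010100100001000 = 0o522124410 in octal.
Add column by column in base 8, right to left:
  7+0 = 7
  7+1 = 0 carry 1
  0+4+1 = 5
  2+4 = 6
  6+2 = 0 carry 1
  7+1+1 = 1 carry 1
  2+2+1 = 5
  3+2 = 5
  2+5 = 7
  1+0 = 1

0o1755106507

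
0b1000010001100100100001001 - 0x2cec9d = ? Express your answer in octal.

0b1000010001100100100001001 = 0o102144411 in octal.
0x2cec9d = 0o13166235 in octal.
Subtract column by column in base 8:
  1-5 → 4 (borrow)
  1-3-1 → 5 (borrow)
  4-2-1 → 1
  4-6 → 6 (borrow)
  4-6-1 → 5 (borrow)
  1-1-1 → 7 (borrow)
  2-3-1 → 6 (borrow)
  0-1-1 → 6 (borrow)
  1-0-1 → 0

0o66756154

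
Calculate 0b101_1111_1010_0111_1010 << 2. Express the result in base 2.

0b101111110100111101000

Left shift by 2: append 2 zero bits.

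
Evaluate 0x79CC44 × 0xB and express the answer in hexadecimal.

Multiply each base-16 digit by 11, carrying:
  4×11 = 44 → write C carry 2
  4×11+2 = 46 → write E carry 2
  C×11+2 = 134 → write 6 carry 8
  C×11+8 = 140 → write C carry 8
  9×11+8 = 107 → write B carry 6
  7×11+6 = 83 → write 3 carry 5
  remaining carry: 5

0x53BC6EC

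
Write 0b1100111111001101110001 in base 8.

Group the bits in threes: 001 100 111 111 001 101 110 001 → 14771561.

0o14771561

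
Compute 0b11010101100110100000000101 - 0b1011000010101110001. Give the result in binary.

0b11010100001110001010010100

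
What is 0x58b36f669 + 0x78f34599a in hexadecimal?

Add column by column in base 16, right to left:
  9+a = 3 carry 1
  6+9+1 = 0 carry 1
  6+9+1 = 0 carry 1
  f+5+1 = 5 carry 1
  6+4+1 = b
  3+3 = 6
  b+f = a carry 1
  8+8+1 = 1 carry 1
  5+7+1 = d

0xd1a6b5003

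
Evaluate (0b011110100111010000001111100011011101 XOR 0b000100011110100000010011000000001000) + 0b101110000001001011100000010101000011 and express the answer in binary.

First 0b011110100111010000001111100011011101 XOR 0b000100011110100000010011000000001000 = 0b011010111001110000011100100011010101.
Add column by column in base 2, right to left:
  1+1 = 0 carry 1
  0+1+1 = 0 carry 1
  1+0+1 = 0 carry 1
  0+0+1 = 1
  1+0 = 1
  0+0 = 0
  1+1 = 0 carry 1
  1+0+1 = 0 carry 1
  0+1+1 = 0 carry 1
  0+0+1 = 1
  0+1 = 1
  1+0 = 1
  0+0 = 0
  0+0 = 0
  1+0 = 1
  1+0 = 1
  1+0 = 1
  0+1 = 1
  0+1 = 1
  0+1 = 1
  0+0 = 0
  0+1 = 1
  1+0 = 1
  1+0 = 1
  1+1 = 0 carry 1
  0+0+1 = 1
  0+0 = 0
  1+0 = 1
  1+0 = 1
  1+0 = 1
  0+0 = 0
  1+1 = 0 carry 1
  0+1+1 = 0 carry 1
  1+1+1 = 1 carry 1
  1+0+1 = 0 carry 1
  0+1+1 = 0 carry 1
  final carry 1

0b1001000111010111011111100111000011000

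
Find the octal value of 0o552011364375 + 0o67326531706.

Add column by column in base 8, right to left:
  5+6 = 3 carry 1
  7+0+1 = 0 carry 1
  3+7+1 = 3 carry 1
  4+1+1 = 6
  6+3 = 1 carry 1
  3+5+1 = 1 carry 1
  1+6+1 = 0 carry 1
  1+2+1 = 4
  0+3 = 3
  2+7 = 1 carry 1
  5+6+1 = 4 carry 1
  5+0+1 = 6

0o641340116303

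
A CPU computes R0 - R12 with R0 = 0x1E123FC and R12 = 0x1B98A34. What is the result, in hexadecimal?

Subtract column by column in base 16:
  C-4 → 8
  F-3 → C
  3-A → 9 (borrow)
  2-8-1 → 9 (borrow)
  1-9-1 → 7 (borrow)
  E-B-1 → 2
  1-1 → 0

0x2799C8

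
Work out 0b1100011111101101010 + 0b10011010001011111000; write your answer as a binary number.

Add column by column in base 2, right to left:
  0+0 = 0
  1+0 = 1
  0+0 = 0
  1+1 = 0 carry 1
  0+1+1 = 0 carry 1
  1+1+1 = 1 carry 1
  1+1+1 = 1 carry 1
  0+1+1 = 0 carry 1
  1+0+1 = 0 carry 1
  1+1+1 = 1 carry 1
  1+0+1 = 0 carry 1
  1+0+1 = 0 carry 1
  1+0+1 = 0 carry 1
  1+1+1 = 1 carry 1
  0+0+1 = 1
  0+1 = 1
  0+1 = 1
  1+0 = 1
  1+0 = 1
  0+1 = 1

0b11111110001001100010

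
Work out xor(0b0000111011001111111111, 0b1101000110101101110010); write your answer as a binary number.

XOR bit by bit (1 where the bits differ):
  0000111011001111111111
^ 1101000110101101110010
= 1101111101100010001101

0b1101111101100010001101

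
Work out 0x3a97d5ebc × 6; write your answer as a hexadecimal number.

Multiply each base-16 digit by 6, carrying:
  c×6 = 72 → write 8 carry 4
  b×6+4 = 70 → write 6 carry 4
  e×6+4 = 88 → write 8 carry 5
  5×6+5 = 35 → write 3 carry 2
  d×6+2 = 80 → write 0 carry 5
  7×6+5 = 47 → write f carry 2
  9×6+2 = 56 → write 8 carry 3
  a×6+3 = 63 → write f carry 3
  3×6+3 = 21 → write 5 carry 1
  remaining carry: 1

0x15f8f03868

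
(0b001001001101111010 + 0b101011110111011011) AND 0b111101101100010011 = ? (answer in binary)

0b110101000100010001

Add column by column in base 2, right to left:
  0+1 = 1
  1+1 = 0 carry 1
  0+0+1 = 1
  1+1 = 0 carry 1
  1+1+1 = 1 carry 1
  1+0+1 = 0 carry 1
  1+1+1 = 1 carry 1
  0+1+1 = 0 carry 1
  1+1+1 = 1 carry 1
  1+0+1 = 0 carry 1
  0+1+1 = 0 carry 1
  0+1+1 = 0 carry 1
  1+1+1 = 1 carry 1
  0+1+1 = 0 carry 1
  0+0+1 = 1
  1+1 = 0 carry 1
  0+0+1 = 1
  0+1 = 1
Sum = 0b110101000101010101; now AND with 0b111101101100010011:
  110101000101010101
& 111101101100010011
= 110101000100010001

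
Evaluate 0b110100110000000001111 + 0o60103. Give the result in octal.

0o6540122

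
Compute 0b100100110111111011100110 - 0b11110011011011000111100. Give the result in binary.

Subtract column by column in base 2:
  0-0 → 0
  1-0 → 1
  1-1 → 0
  0-1 → 1 (borrow)
  0-1-1 → 0 (borrow)
  1-1-1 → 1 (borrow)
  1-0-1 → 0
  1-0 → 1
  0-0 → 0
  1-1 → 0
  1-1 → 0
  1-0 → 1
  1-1 → 0
  1-1 → 0
  1-0 → 1
  0-1 → 1 (borrow)
  1-1-1 → 1 (borrow)
  1-0-1 → 0
  0-0 → 0
  0-1 → 1 (borrow)
  1-1-1 → 1 (borrow)
  0-1-1 → 0 (borrow)
  0-1-1 → 0 (borrow)
  1-0-1 → 0

0b110011100100010101010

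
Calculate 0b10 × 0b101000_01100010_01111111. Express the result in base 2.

Multiply each base-2 digit by 2, carrying:
  1×2 = 2 → write 0 carry 1
  1×2+1 = 3 → write 1 carry 1
  1×2+1 = 3 → write 1 carry 1
  1×2+1 = 3 → write 1 carry 1
  1×2+1 = 3 → write 1 carry 1
  1×2+1 = 3 → write 1 carry 1
  1×2+1 = 3 → write 1 carry 1
  0×2+1 = 1 → write 1
  0×2 = 0 → write 0
  1×2 = 2 → write 0 carry 1
  0×2+1 = 1 → write 1
  0×2 = 0 → write 0
  0×2 = 0 → write 0
  1×2 = 2 → write 0 carry 1
  1×2+1 = 3 → write 1 carry 1
  0×2+1 = 1 → write 1
  0×2 = 0 → write 0
  0×2 = 0 → write 0
  0×2 = 0 → write 0
  1×2 = 2 → write 0 carry 1
  0×2+1 = 1 → write 1
  1×2 = 2 → write 0 carry 1
  remaining carry: 1

0b10100001100010011111110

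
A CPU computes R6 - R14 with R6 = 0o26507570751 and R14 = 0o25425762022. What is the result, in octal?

0o1061606727

Subtract column by column in base 8:
  1-2 → 7 (borrow)
  5-2-1 → 2
  7-0 → 7
  0-2 → 6 (borrow)
  7-6-1 → 0
  5-7 → 6 (borrow)
  7-5-1 → 1
  0-2 → 6 (borrow)
  5-4-1 → 0
  6-5 → 1
  2-2 → 0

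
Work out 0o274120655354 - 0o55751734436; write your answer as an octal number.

Subtract column by column in base 8:
  4-6 → 6 (borrow)
  5-3-1 → 1
  3-4 → 7 (borrow)
  5-4-1 → 0
  5-3 → 2
  6-7 → 7 (borrow)
  0-1-1 → 6 (borrow)
  2-5-1 → 4 (borrow)
  1-7-1 → 1 (borrow)
  4-5-1 → 6 (borrow)
  7-5-1 → 1
  2-0 → 2

0o216146720716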